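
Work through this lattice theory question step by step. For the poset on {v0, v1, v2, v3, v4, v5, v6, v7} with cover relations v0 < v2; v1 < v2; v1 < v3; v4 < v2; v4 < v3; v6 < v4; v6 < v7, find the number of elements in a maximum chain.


A chain is a totally ordered subset; we count the number of elements in a maximum chain.
Compute, for each element x, the size of the longest chain ending at x:
  v0: 1
  v1: 1
  v5: 1
  v6: 1
  v4: 2
  v7: 2
  ...
A maximum chain: v6 < v4 < v2
Number of elements in the longest chain: 3


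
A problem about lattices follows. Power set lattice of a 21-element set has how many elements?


Power set = 2^n.
2^21 = 2097152


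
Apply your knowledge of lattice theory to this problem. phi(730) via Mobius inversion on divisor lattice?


phi(n) = n * prod_{p|n} (1 - 1/p).
Prime divisors of 730: [2, 5, 73]
phi(730) = 730 * (1 - 1/2) * (1 - 1/5) * (1 - 1/73)
phi(730) = 288


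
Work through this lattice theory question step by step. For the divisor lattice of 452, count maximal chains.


A maximal chain goes from the minimum element to a maximal element via cover relations.
Counting all min-to-max paths in the cover graph.
Total maximal chains: 3


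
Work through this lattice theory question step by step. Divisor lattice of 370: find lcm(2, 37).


In a divisor lattice, join = lcm (least common multiple).
gcd(2,37) = 1
lcm(2,37) = 2*37/gcd = 74/1 = 74


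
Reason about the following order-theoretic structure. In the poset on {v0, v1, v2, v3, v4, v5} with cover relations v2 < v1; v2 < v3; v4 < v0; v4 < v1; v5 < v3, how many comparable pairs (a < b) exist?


A comparable pair {a,b} has a < b or b < a in the order.
Count unordered pairs where one element is strictly below the other.
Examples: {v0,v4}, {v1,v2}, {v1,v4}, {v2,v3}, ...
Total comparable pairs: 5


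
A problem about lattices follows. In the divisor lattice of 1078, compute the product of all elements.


Divisors of 1078: [1, 2, 7, 11, 14, 22, 49, 77, 98, 154, 539, 1078]
Product = n^(d(n)/2) = 1078^(12/2)
Product = 1569323814085808704


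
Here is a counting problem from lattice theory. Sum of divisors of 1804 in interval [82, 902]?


Interval [82,902] in divisors of 1804: [82, 902]
Sum = 984


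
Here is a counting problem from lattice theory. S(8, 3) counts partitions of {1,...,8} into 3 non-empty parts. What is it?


S(n,k) = k*S(n-1,k) + S(n-1,k-1).
S(7,3) = 301, S(7,2) = 63
S(8,3) = 3*301 + 63 = 903 + 63
S(8,3) = 966


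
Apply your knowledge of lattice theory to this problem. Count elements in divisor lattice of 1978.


Divisors of 1978: [1, 2, 23, 43, 46, 86, 989, 1978]
Count: 8


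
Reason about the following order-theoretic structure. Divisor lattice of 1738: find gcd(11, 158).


In a divisor lattice, meet = gcd (greatest common divisor).
By Euclidean algorithm or factoring: gcd(11,158) = 1


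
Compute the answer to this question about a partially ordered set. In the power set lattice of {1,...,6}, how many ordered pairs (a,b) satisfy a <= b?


The order relation is {(a,b) : a <= b}, reflexive so it includes (a,a).
Examples: ({},{}), ({},{1,2}), ({},{1,2,3}), ({},{1,2,3,4}), ({},{1,2,3,4,5}), ...
Total ordered pairs: 729


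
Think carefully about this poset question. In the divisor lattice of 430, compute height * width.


Height = length of longest chain minus 1; width = size of largest antichain.
A maximum chain: 1 | 43 | 215 | 430  (height 3).
A maximum antichain: {2, 5, 43}  (width 3).
Product = 3 * 3 = 9


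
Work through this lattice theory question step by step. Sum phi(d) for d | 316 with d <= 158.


Divisors of 316 up to 158: [1, 2, 4, 79, 158]
phi values: [1, 1, 2, 78, 78]
Sum = 160


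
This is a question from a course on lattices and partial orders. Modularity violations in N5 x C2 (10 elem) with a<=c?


Modular law: if a <= c then a v (b ^ c) = (a v b) ^ c.
Check all triples (a,b,c) with a <= c among 10 elements.
  e.g. a=(a,0), b=(c,0), c=(b,0): lhs=(a,0) != rhs=(b,0)
  e.g. a=(a,0), b=(c,1), c=(b,0): lhs=(a,0) != rhs=(b,0)
Total violating triples: 6


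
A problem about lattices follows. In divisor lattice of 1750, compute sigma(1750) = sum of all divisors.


sigma(n) = sum of divisors.
Divisors of 1750: [1, 2, 5, 7, 10, 14, 25, 35, 50, 70, 125, 175, 250, 350, 875, 1750]
Sum = 3744


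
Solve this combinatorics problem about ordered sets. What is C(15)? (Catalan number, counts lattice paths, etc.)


C(n) = C(2n, n) / (n+1).
C(30, 15) = 155117520
C(15) = 155117520 / 16 = 9694845


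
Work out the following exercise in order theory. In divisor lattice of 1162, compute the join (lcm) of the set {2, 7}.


In a divisor lattice, join = lcm (least common multiple).
Compute lcm iteratively: start with first element, then lcm(current, next).
Elements: [2, 7]
lcm(2,7) = 14
Final lcm = 14


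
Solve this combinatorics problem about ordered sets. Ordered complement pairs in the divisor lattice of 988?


Complement pair (a,b): a meet b = bottom, a join b = top.
Here: gcd(a,b)=1 and lcm(a,b)=988, i.e. a*b=988 with a,b coprime.
Pairs found: (1,988), (4,247), (13,76), (19,52), ... (4 more)
Total ordered pairs: 8


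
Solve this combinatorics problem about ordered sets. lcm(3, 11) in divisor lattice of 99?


Join=lcm.
gcd(3,11)=1
lcm=33


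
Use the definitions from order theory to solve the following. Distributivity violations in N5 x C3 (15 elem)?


Distributive law: a ^ (b v c) = (a ^ b) v (a ^ c).
Check all 15^3 = 3375 ordered triples (a,b,c).
  e.g. a=(b,0), b=(a,0), c=(c,0): lhs=(b,0) != rhs=(a,0)
  e.g. a=(b,0), b=(a,0), c=(c,1): lhs=(b,0) != rhs=(a,0)
Total violating triples: 54


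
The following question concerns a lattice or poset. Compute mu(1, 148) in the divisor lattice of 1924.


In a divisor lattice, mu(a,b) = mu(b/a) where mu is the classical Mobius function.
b/a = 148/1 = 148
Prime factorization of 148: primes [2, 37]
148 is not squarefree, so mu(148) = 0


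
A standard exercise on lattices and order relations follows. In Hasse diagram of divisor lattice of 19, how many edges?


A cover relation a -< b holds when a < b with no c strictly between.
Cover relations:
  1 -< 19
Total: 1


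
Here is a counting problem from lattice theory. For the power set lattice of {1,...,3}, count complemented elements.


An element a is complemented if some b has a meet b = bottom, a join b = top.
every subset A has complement S\A, so all elements are complemented.
Complemented elements: {}, {1}, {2}, {3}, {1,2}, {1,3}, ... (2 more)
Count: 8


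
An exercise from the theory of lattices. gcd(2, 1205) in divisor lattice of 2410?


Meet=gcd.
gcd(2,1205)=1


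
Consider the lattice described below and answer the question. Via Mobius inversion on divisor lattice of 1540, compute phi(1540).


phi(n) = n * prod_{p|n} (1 - 1/p).
Prime divisors of 1540: [2, 5, 7, 11]
phi(1540) = 1540 * (1 - 1/2) * (1 - 1/5) * (1 - 1/7) * (1 - 1/11)
phi(1540) = 480


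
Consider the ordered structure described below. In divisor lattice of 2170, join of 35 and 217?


In a divisor lattice, join = lcm (least common multiple).
gcd(35,217) = 7
lcm(35,217) = 35*217/gcd = 7595/7 = 1085


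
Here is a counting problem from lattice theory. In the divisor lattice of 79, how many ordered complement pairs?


Complement pair (a,b): a meet b = bottom, a join b = top.
Here: gcd(a,b)=1 and lcm(a,b)=79, i.e. a*b=79 with a,b coprime.
Pairs found: (1,79), (79,1)
Total ordered pairs: 2


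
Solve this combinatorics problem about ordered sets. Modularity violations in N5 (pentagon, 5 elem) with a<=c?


Modular law: if a <= c then a v (b ^ c) = (a v b) ^ c.
Check all triples (a,b,c) with a <= c among 5 elements.
  e.g. a=a, b=c, c=b: lhs=a != rhs=b
Total violating triples: 1


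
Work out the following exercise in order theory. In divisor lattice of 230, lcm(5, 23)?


Join=lcm.
gcd(5,23)=1
lcm=115


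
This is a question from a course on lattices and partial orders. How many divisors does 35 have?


Divisors of 35: [1, 5, 7, 35]
Count: 4


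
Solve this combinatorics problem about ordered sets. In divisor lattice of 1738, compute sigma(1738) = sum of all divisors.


sigma(n) = sum of divisors.
Divisors of 1738: [1, 2, 11, 22, 79, 158, 869, 1738]
Sum = 2880


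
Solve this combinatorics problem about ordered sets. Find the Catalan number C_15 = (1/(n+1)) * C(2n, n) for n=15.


C(n) = C(2n, n) / (n+1).
C(30, 15) = 155117520
C(15) = 155117520 / 16 = 9694845


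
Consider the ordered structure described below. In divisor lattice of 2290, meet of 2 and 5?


In a divisor lattice, meet = gcd (greatest common divisor).
By Euclidean algorithm or factoring: gcd(2,5) = 1


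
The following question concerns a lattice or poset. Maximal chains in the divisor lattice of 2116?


A maximal chain goes from the minimum element to a maximal element via cover relations.
Counting all min-to-max paths in the cover graph.
Total maximal chains: 6


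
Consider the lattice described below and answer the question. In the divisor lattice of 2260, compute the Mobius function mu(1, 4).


In a divisor lattice, mu(a,b) = mu(b/a) where mu is the classical Mobius function.
b/a = 4/1 = 4
Prime factorization of 4: primes [2]
4 is not squarefree, so mu(4) = 0


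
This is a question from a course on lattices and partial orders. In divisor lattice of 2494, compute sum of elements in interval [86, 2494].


Interval [86,2494] in divisors of 2494: [86, 2494]
Sum = 2580


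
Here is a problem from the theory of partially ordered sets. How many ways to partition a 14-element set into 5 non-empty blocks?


S(n,k) = k*S(n-1,k) + S(n-1,k-1).
S(13,5) = 7508501, S(13,4) = 2532530
S(14,5) = 5*7508501 + 2532530 = 37542505 + 2532530
S(14,5) = 40075035


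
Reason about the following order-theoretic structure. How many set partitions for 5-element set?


B(n) = number of set partitions of an n-element set.
B(n) satisfies the recurrence: B(n+1) = sum_k C(n,k)*B(k).
B(5) = 52


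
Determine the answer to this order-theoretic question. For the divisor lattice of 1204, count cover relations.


A cover relation a -< b holds when a < b with no c strictly between.
Cover relations:
  1 -< 2
  1 -< 7
  1 -< 43
  2 -< 4
  2 -< 14
  2 -< 86
  4 -< 28
  4 -< 172
  ...12 more
Total: 20


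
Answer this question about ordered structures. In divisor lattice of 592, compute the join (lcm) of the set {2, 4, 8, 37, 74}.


In a divisor lattice, join = lcm (least common multiple).
Compute lcm iteratively: start with first element, then lcm(current, next).
Elements: [2, 4, 8, 37, 74]
lcm(2,4) = 4
lcm(4,8) = 8
lcm(8,37) = 296
lcm(296,74) = 296
Final lcm = 296


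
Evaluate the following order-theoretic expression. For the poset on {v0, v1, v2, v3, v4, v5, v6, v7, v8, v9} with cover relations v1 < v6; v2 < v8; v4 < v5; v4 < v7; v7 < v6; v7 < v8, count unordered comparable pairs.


A comparable pair {a,b} has a < b or b < a in the order.
Count unordered pairs where one element is strictly below the other.
Examples: {v1,v6}, {v2,v8}, {v4,v5}, {v4,v6}, ...
Total comparable pairs: 8


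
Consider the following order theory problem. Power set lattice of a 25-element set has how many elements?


Power set = 2^n.
2^25 = 33554432


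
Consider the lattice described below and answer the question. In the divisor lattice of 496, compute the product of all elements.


Divisors of 496: [1, 2, 4, 8, 16, 31, 62, 124, 248, 496]
Product = n^(d(n)/2) = 496^(10/2)
Product = 30019840638976


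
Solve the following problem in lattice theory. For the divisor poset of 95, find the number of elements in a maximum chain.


A chain is a totally ordered subset; we count the number of elements in a maximum chain.
Compute, for each element x, the size of the longest chain ending at x:
  1: 1
  5: 2
  19: 2
  95: 3
A maximum chain: 1 < 5 < 95
Number of elements in the longest chain: 3


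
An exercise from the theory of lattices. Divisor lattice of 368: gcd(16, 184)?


Meet=gcd.
gcd(16,184)=8


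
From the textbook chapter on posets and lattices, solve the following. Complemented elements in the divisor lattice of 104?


An element a is complemented if some b has a meet b = bottom, a join b = top.
a is complemented iff gcd(a, n/a)=1, i.e. a is a unitary divisor of 104.
Complemented elements: 1, 8, 13, 104
Count: 4


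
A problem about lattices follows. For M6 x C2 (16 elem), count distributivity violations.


Distributive law: a ^ (b v c) = (a ^ b) v (a ^ c).
Check all 16^3 = 4096 ordered triples (a,b,c).
  e.g. a=(a1,0), b=(a2,0), c=(a3,0): lhs=(a1,0) != rhs=(0,0)
  e.g. a=(a1,0), b=(a2,0), c=(a3,1): lhs=(a1,0) != rhs=(0,0)
Total violating triples: 960


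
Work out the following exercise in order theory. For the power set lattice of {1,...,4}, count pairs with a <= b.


The order relation is {(a,b) : a <= b}, reflexive so it includes (a,a).
Examples: ({},{}), ({},{1,2}), ({},{1,2,3}), ({},{1,2,3,4}), ({},{1,2,4}), ...
Total ordered pairs: 81


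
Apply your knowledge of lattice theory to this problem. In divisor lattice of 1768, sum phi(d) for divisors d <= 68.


Divisors of 1768 up to 68: [1, 2, 4, 8, 13, 17, 26, 34, 52, 68]
phi values: [1, 1, 2, 4, 12, 16, 12, 16, 24, 32]
Sum = 120


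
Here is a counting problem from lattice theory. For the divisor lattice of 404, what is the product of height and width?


Height = length of longest chain minus 1; width = size of largest antichain.
A maximum chain: 1 | 101 | 202 | 404  (height 3).
A maximum antichain: {2, 101}  (width 2).
Product = 3 * 2 = 6


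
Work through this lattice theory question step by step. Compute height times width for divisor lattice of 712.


Height = length of longest chain minus 1; width = size of largest antichain.
A maximum chain: 1 | 89 | 178 | 356 | 712  (height 4).
A maximum antichain: {2, 89}  (width 2).
Product = 4 * 2 = 8


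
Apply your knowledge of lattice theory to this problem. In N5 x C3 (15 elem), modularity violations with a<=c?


Modular law: if a <= c then a v (b ^ c) = (a v b) ^ c.
Check all triples (a,b,c) with a <= c among 15 elements.
  e.g. a=(a,0), b=(c,0), c=(b,0): lhs=(a,0) != rhs=(b,0)
  e.g. a=(a,0), b=(c,1), c=(b,0): lhs=(a,0) != rhs=(b,0)
Total violating triples: 18


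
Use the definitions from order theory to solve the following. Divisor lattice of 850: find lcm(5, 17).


In a divisor lattice, join = lcm (least common multiple).
gcd(5,17) = 1
lcm(5,17) = 5*17/gcd = 85/1 = 85


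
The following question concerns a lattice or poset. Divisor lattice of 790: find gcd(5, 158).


In a divisor lattice, meet = gcd (greatest common divisor).
By Euclidean algorithm or factoring: gcd(5,158) = 1


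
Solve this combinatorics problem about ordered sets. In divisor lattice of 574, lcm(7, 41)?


Join=lcm.
gcd(7,41)=1
lcm=287


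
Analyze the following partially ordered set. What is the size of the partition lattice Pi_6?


B(n) = number of set partitions of an n-element set.
B(n) satisfies the recurrence: B(n+1) = sum_k C(n,k)*B(k).
B(6) = 203


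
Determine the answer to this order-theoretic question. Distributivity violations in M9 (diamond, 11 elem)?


Distributive law: a ^ (b v c) = (a ^ b) v (a ^ c).
Check all 11^3 = 1331 ordered triples (a,b,c).
  e.g. a=a1, b=a2, c=a3: lhs=a1 != rhs=0
  e.g. a=a1, b=a2, c=a4: lhs=a1 != rhs=0
Total violating triples: 504


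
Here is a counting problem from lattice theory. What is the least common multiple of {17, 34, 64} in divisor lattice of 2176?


In a divisor lattice, join = lcm (least common multiple).
Compute lcm iteratively: start with first element, then lcm(current, next).
Elements: [17, 34, 64]
lcm(17,34) = 34
lcm(34,64) = 1088
Final lcm = 1088


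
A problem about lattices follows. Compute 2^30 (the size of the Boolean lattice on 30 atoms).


Power set = 2^n.
2^30 = 1073741824


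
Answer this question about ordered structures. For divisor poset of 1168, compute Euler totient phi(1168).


phi(n) = n * prod_{p|n} (1 - 1/p).
Prime divisors of 1168: [2, 73]
phi(1168) = 1168 * (1 - 1/2) * (1 - 1/73)
phi(1168) = 576


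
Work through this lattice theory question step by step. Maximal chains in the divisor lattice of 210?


A maximal chain goes from the minimum element to a maximal element via cover relations.
Counting all min-to-max paths in the cover graph.
Total maximal chains: 24


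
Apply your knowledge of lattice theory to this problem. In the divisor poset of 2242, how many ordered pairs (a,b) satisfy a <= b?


The order relation is {(a,b) : a <= b}, reflexive so it includes (a,a).
Examples: (1,1), (1,1121), (1,118), (1,19), (1,2), ...
Total ordered pairs: 27


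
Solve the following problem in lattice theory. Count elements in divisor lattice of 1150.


Divisors of 1150: [1, 2, 5, 10, 23, 25, 46, 50, 115, 230, 575, 1150]
Count: 12


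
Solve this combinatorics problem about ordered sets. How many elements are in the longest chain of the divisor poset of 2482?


A chain is a totally ordered subset; we count the number of elements in a maximum chain.
Compute, for each element x, the size of the longest chain ending at x:
  1: 1
  2: 2
  17: 2
  73: 2
  34: 3
  146: 3
  ...
A maximum chain: 1 < 2 < 34 < 2482
Number of elements in the longest chain: 4


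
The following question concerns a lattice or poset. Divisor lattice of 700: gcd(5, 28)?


Meet=gcd.
gcd(5,28)=1


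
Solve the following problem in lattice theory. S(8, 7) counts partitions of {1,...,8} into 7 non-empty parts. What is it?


S(n,k) = k*S(n-1,k) + S(n-1,k-1).
S(7,7) = 1, S(7,6) = 21
S(8,7) = 7*1 + 21 = 7 + 21
S(8,7) = 28


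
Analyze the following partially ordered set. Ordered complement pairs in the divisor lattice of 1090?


Complement pair (a,b): a meet b = bottom, a join b = top.
Here: gcd(a,b)=1 and lcm(a,b)=1090, i.e. a*b=1090 with a,b coprime.
Pairs found: (1,1090), (2,545), (5,218), (10,109), ... (4 more)
Total ordered pairs: 8


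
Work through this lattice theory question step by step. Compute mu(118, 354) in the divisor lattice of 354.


In a divisor lattice, mu(a,b) = mu(b/a) where mu is the classical Mobius function.
b/a = 354/118 = 3
Prime factorization of 3: primes [3]
3 is squarefree with 1 prime factor(s), so mu(3) = (-1)^1 = -1


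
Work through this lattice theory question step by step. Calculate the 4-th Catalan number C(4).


C(n) = C(2n, n) / (n+1).
C(8, 4) = 70
C(4) = 70 / 5 = 14


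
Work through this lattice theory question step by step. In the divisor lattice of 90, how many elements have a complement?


An element a is complemented if some b has a meet b = bottom, a join b = top.
a is complemented iff gcd(a, n/a)=1, i.e. a is a unitary divisor of 90.
Complemented elements: 1, 2, 5, 9, 10, 18, ... (2 more)
Count: 8


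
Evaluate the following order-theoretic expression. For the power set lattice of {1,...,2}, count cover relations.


A cover relation a -< b holds when a < b with no c strictly between.
Cover relations:
  {} -< {1}
  {} -< {2}
  {1} -< {1,2}
  {2} -< {1,2}
Total: 4


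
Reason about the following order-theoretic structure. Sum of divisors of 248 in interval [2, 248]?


Interval [2,248] in divisors of 248: [2, 4, 8, 62, 124, 248]
Sum = 448


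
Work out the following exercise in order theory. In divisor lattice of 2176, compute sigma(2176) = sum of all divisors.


sigma(n) = sum of divisors.
Divisors of 2176: [1, 2, 4, 8, 16, 17, 32, 34, 64, 68, 128, 136, 272, 544, 1088, 2176]
Sum = 4590


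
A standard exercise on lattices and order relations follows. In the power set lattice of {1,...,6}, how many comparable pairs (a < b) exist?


A comparable pair {a,b} has a < b or b < a in the order.
Count unordered pairs where one element is strictly below the other.
Examples: {{},{1}}, {{},{2}}, {{},{3}}, {{},{4}}, ...
Total comparable pairs: 665


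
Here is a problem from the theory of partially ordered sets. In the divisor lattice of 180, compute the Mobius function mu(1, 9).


In a divisor lattice, mu(a,b) = mu(b/a) where mu is the classical Mobius function.
b/a = 9/1 = 9
Prime factorization of 9: primes [3]
9 is not squarefree, so mu(9) = 0


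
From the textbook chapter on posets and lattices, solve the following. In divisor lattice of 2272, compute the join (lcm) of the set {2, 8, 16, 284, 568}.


In a divisor lattice, join = lcm (least common multiple).
Compute lcm iteratively: start with first element, then lcm(current, next).
Elements: [2, 8, 16, 284, 568]
lcm(2,8) = 8
lcm(8,16) = 16
lcm(16,284) = 1136
lcm(1136,568) = 1136
Final lcm = 1136


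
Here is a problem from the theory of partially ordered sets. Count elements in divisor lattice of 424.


Divisors of 424: [1, 2, 4, 8, 53, 106, 212, 424]
Count: 8


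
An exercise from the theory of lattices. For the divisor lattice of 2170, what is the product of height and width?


Height = length of longest chain minus 1; width = size of largest antichain.
A maximum chain: 1 | 31 | 217 | 1085 | 2170  (height 4).
A maximum antichain: {10, 14, 35, 62, 155, 217}  (width 6).
Product = 4 * 6 = 24


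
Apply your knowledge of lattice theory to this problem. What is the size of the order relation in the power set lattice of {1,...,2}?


The order relation is {(a,b) : a <= b}, reflexive so it includes (a,a).
Examples: ({},{}), ({},{1,2}), ({},{1}), ({},{2}), ({1,2},{1,2}), ...
Total ordered pairs: 9


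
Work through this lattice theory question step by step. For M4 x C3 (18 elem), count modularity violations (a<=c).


Modular law: if a <= c then a v (b ^ c) = (a v b) ^ c.
Check all triples (a,b,c) with a <= c among 18 elements.
This lattice is modular (diamonds M_m and their chain-products are modular).
Total violating triples: 0


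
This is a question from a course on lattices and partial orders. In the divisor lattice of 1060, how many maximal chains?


A maximal chain goes from the minimum element to a maximal element via cover relations.
Counting all min-to-max paths in the cover graph.
Total maximal chains: 12


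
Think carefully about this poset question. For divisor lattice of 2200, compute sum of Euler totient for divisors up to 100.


Divisors of 2200 up to 100: [1, 2, 4, 5, 8, 10, 11, 20, 22, 25, 40, 44, 50, 55, 88, 100]
phi values: [1, 1, 2, 4, 4, 4, 10, 8, 10, 20, 16, 20, 20, 40, 40, 40]
Sum = 240


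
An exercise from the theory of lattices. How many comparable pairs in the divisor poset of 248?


A comparable pair {a,b} has a < b or b < a in the order.
Count unordered pairs where one element is strictly below the other.
Examples: {1,2}, {1,4}, {1,8}, {1,31}, ...
Total comparable pairs: 22


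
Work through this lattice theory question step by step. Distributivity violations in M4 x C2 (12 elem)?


Distributive law: a ^ (b v c) = (a ^ b) v (a ^ c).
Check all 12^3 = 1728 ordered triples (a,b,c).
  e.g. a=(a1,0), b=(a2,0), c=(a3,0): lhs=(a1,0) != rhs=(0,0)
  e.g. a=(a1,0), b=(a2,0), c=(a3,1): lhs=(a1,0) != rhs=(0,0)
Total violating triples: 192


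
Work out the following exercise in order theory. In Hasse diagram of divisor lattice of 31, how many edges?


A cover relation a -< b holds when a < b with no c strictly between.
Cover relations:
  1 -< 31
Total: 1


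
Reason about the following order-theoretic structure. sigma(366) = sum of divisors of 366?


sigma(n) = sum of divisors.
Divisors of 366: [1, 2, 3, 6, 61, 122, 183, 366]
Sum = 744


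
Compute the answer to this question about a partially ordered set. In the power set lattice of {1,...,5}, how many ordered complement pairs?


Complement pair (a,b): a meet b = bottom, a join b = top.
Here: A intersect B = {} and A union B = {1,...,5}.
Pairs found: ({},{1,2,3,4,5}), ({1},{2,3,4,5}), ({2},{1,3,4,5}), ({3},{1,2,4,5}), ... (28 more)
Total ordered pairs: 32


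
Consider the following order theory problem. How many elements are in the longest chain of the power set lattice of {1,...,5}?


A chain is a totally ordered subset; we count the number of elements in a maximum chain.
Compute, for each element x, the size of the longest chain ending at x:
  {}: 1
  {1}: 2
  {2}: 2
  {3}: 2
  {4}: 2
  {5}: 2
  ...
A maximum chain: {} < {1} < {1,2} < {1,2,3} < {1,2,3,4} < {1,2,3,4,5}
Number of elements in the longest chain: 6


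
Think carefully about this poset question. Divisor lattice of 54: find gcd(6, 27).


In a divisor lattice, meet = gcd (greatest common divisor).
By Euclidean algorithm or factoring: gcd(6,27) = 3


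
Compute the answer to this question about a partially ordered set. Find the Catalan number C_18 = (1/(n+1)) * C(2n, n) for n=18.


C(n) = C(2n, n) / (n+1).
C(36, 18) = 9075135300
C(18) = 9075135300 / 19 = 477638700


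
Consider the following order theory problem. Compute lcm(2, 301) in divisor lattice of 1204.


In a divisor lattice, join = lcm (least common multiple).
gcd(2,301) = 1
lcm(2,301) = 2*301/gcd = 602/1 = 602


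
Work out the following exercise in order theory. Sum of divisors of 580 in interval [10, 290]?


Interval [10,290] in divisors of 580: [10, 290]
Sum = 300


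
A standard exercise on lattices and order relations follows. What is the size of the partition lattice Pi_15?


B(n) = number of set partitions of an n-element set.
B(n) satisfies the recurrence: B(n+1) = sum_k C(n,k)*B(k).
B(15) = 1382958545


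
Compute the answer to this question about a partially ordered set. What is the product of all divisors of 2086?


Divisors of 2086: [1, 2, 7, 14, 149, 298, 1043, 2086]
Product = n^(d(n)/2) = 2086^(8/2)
Product = 18934647148816


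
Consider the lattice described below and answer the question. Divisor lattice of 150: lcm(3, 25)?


Join=lcm.
gcd(3,25)=1
lcm=75


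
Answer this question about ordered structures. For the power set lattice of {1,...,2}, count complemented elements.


An element a is complemented if some b has a meet b = bottom, a join b = top.
every subset A has complement S\A, so all elements are complemented.
Complemented elements: {}, {1}, {2}, {1,2}
Count: 4


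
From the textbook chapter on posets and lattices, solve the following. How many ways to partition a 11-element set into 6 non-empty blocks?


S(n,k) = k*S(n-1,k) + S(n-1,k-1).
S(10,6) = 22827, S(10,5) = 42525
S(11,6) = 6*22827 + 42525 = 136962 + 42525
S(11,6) = 179487


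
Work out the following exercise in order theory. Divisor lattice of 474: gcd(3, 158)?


Meet=gcd.
gcd(3,158)=1


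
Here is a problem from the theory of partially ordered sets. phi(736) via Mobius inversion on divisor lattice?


phi(n) = n * prod_{p|n} (1 - 1/p).
Prime divisors of 736: [2, 23]
phi(736) = 736 * (1 - 1/2) * (1 - 1/23)
phi(736) = 352


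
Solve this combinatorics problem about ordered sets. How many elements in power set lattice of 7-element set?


Power set = 2^n.
2^7 = 128


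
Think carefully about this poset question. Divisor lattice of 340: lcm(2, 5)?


Join=lcm.
gcd(2,5)=1
lcm=10


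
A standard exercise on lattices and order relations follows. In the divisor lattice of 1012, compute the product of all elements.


Divisors of 1012: [1, 2, 4, 11, 22, 23, 44, 46, 92, 253, 506, 1012]
Product = n^(d(n)/2) = 1012^(12/2)
Product = 1074194872535977984


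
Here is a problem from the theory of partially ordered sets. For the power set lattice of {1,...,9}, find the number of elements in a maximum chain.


A chain is a totally ordered subset; we count the number of elements in a maximum chain.
Compute, for each element x, the size of the longest chain ending at x:
  {}: 1
  {1}: 2
  {2}: 2
  {3}: 2
  {4}: 2
  {5}: 2
  ...
A maximum chain: {} < {1} < {1,2} < {1,2,3} < {1,2,3,4} < {1,2,3,4,5} < {1,2,3,4,5,6} < {1,2,3,4,5,6,7} < {1,2,3,4,5,6,7,8} < {1,2,3,4,5,6,7,8,9}
Number of elements in the longest chain: 10


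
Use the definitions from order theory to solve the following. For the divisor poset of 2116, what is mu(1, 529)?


In a divisor lattice, mu(a,b) = mu(b/a) where mu is the classical Mobius function.
b/a = 529/1 = 529
Prime factorization of 529: primes [23]
529 is not squarefree, so mu(529) = 0


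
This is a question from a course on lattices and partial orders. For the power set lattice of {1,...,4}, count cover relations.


A cover relation a -< b holds when a < b with no c strictly between.
Cover relations:
  {} -< {1}
  {} -< {2}
  {} -< {3}
  {} -< {4}
  {1} -< {1,2}
  {1} -< {1,3}
  {1} -< {1,4}
  {2} -< {1,2}
  ...24 more
Total: 32


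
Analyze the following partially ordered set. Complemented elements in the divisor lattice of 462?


An element a is complemented if some b has a meet b = bottom, a join b = top.
a is complemented iff gcd(a, n/a)=1, i.e. a is a unitary divisor of 462.
Complemented elements: 1, 2, 3, 6, 7, 11, ... (10 more)
Count: 16


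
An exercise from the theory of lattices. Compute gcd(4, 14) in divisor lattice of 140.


In a divisor lattice, meet = gcd (greatest common divisor).
By Euclidean algorithm or factoring: gcd(4,14) = 2


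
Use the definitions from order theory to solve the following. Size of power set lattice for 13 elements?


Power set = 2^n.
2^13 = 8192


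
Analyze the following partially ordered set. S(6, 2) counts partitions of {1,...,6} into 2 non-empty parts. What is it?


S(n,k) = k*S(n-1,k) + S(n-1,k-1).
S(5,2) = 15, S(5,1) = 1
S(6,2) = 2*15 + 1 = 30 + 1
S(6,2) = 31


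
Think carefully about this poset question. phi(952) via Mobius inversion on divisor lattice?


phi(n) = n * prod_{p|n} (1 - 1/p).
Prime divisors of 952: [2, 7, 17]
phi(952) = 952 * (1 - 1/2) * (1 - 1/7) * (1 - 1/17)
phi(952) = 384


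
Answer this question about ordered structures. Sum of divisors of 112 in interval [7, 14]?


Interval [7,14] in divisors of 112: [7, 14]
Sum = 21


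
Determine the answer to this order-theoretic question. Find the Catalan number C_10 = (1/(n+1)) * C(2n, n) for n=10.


C(n) = C(2n, n) / (n+1).
C(20, 10) = 184756
C(10) = 184756 / 11 = 16796


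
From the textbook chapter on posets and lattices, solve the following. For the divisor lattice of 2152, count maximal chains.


A maximal chain goes from the minimum element to a maximal element via cover relations.
Counting all min-to-max paths in the cover graph.
Total maximal chains: 4


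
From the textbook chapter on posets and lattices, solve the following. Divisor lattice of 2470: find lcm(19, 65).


In a divisor lattice, join = lcm (least common multiple).
gcd(19,65) = 1
lcm(19,65) = 19*65/gcd = 1235/1 = 1235


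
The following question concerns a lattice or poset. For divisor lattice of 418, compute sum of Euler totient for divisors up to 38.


Divisors of 418 up to 38: [1, 2, 11, 19, 22, 38]
phi values: [1, 1, 10, 18, 10, 18]
Sum = 58


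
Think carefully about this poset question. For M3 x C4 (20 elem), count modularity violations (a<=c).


Modular law: if a <= c then a v (b ^ c) = (a v b) ^ c.
Check all triples (a,b,c) with a <= c among 20 elements.
This lattice is modular (diamonds M_m and their chain-products are modular).
Total violating triples: 0


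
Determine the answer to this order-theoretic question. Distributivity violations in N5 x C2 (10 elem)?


Distributive law: a ^ (b v c) = (a ^ b) v (a ^ c).
Check all 10^3 = 1000 ordered triples (a,b,c).
  e.g. a=(b,0), b=(a,0), c=(c,0): lhs=(b,0) != rhs=(a,0)
  e.g. a=(b,0), b=(a,0), c=(c,1): lhs=(b,0) != rhs=(a,0)
Total violating triples: 16


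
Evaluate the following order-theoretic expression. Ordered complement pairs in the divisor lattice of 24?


Complement pair (a,b): a meet b = bottom, a join b = top.
Here: gcd(a,b)=1 and lcm(a,b)=24, i.e. a*b=24 with a,b coprime.
Pairs found: (1,24), (3,8), (8,3), (24,1)
Total ordered pairs: 4


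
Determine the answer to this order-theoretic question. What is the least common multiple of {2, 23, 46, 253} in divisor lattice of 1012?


In a divisor lattice, join = lcm (least common multiple).
Compute lcm iteratively: start with first element, then lcm(current, next).
Elements: [2, 23, 46, 253]
lcm(2,23) = 46
lcm(46,46) = 46
lcm(46,253) = 506
Final lcm = 506


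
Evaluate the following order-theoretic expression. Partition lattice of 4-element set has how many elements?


B(n) = number of set partitions of an n-element set.
B(n) satisfies the recurrence: B(n+1) = sum_k C(n,k)*B(k).
B(4) = 15


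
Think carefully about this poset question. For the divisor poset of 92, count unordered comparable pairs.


A comparable pair {a,b} has a < b or b < a in the order.
Count unordered pairs where one element is strictly below the other.
Examples: {1,2}, {1,4}, {1,23}, {1,46}, ...
Total comparable pairs: 12


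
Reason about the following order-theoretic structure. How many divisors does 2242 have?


Divisors of 2242: [1, 2, 19, 38, 59, 118, 1121, 2242]
Count: 8


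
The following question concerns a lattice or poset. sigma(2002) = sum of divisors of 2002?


sigma(n) = sum of divisors.
Divisors of 2002: [1, 2, 7, 11, 13, 14, 22, 26, 77, 91, 143, 154, 182, 286, 1001, 2002]
Sum = 4032


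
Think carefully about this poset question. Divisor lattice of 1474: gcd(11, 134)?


Meet=gcd.
gcd(11,134)=1


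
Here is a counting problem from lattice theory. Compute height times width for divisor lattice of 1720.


Height = length of longest chain minus 1; width = size of largest antichain.
A maximum chain: 1 | 43 | 215 | 430 | 860 | 1720  (height 5).
A maximum antichain: {4, 10, 86, 215}  (width 4).
Product = 5 * 4 = 20


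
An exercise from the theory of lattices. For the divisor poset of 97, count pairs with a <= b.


The order relation is {(a,b) : a <= b}, reflexive so it includes (a,a).
Examples: (1,1), (1,97), (97,97)
Total ordered pairs: 3


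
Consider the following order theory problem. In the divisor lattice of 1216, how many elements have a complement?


An element a is complemented if some b has a meet b = bottom, a join b = top.
a is complemented iff gcd(a, n/a)=1, i.e. a is a unitary divisor of 1216.
Complemented elements: 1, 19, 64, 1216
Count: 4


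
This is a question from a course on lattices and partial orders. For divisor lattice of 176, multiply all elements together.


Divisors of 176: [1, 2, 4, 8, 11, 16, 22, 44, 88, 176]
Product = n^(d(n)/2) = 176^(10/2)
Product = 168874213376


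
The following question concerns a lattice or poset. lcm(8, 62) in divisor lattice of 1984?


Join=lcm.
gcd(8,62)=2
lcm=248


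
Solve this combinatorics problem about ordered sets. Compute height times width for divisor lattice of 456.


Height = length of longest chain minus 1; width = size of largest antichain.
A maximum chain: 1 | 19 | 57 | 114 | 228 | 456  (height 5).
A maximum antichain: {4, 6, 38, 57}  (width 4).
Product = 5 * 4 = 20


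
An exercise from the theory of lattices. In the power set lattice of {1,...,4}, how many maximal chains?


A maximal chain goes from the minimum element to a maximal element via cover relations.
Counting all min-to-max paths in the cover graph.
Total maximal chains: 24


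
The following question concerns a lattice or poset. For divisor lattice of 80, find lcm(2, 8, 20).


In a divisor lattice, join = lcm (least common multiple).
Compute lcm iteratively: start with first element, then lcm(current, next).
Elements: [2, 8, 20]
lcm(2,8) = 8
lcm(8,20) = 40
Final lcm = 40


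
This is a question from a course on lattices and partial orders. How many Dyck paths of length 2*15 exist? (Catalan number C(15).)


C(n) = C(2n, n) / (n+1).
C(30, 15) = 155117520
C(15) = 155117520 / 16 = 9694845


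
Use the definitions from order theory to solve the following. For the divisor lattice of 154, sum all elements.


sigma(n) = sum of divisors.
Divisors of 154: [1, 2, 7, 11, 14, 22, 77, 154]
Sum = 288


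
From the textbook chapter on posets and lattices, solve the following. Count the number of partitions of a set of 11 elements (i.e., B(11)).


B(n) = number of set partitions of an n-element set.
B(n) satisfies the recurrence: B(n+1) = sum_k C(n,k)*B(k).
B(11) = 678570


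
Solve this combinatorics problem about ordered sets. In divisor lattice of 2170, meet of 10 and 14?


In a divisor lattice, meet = gcd (greatest common divisor).
By Euclidean algorithm or factoring: gcd(10,14) = 2


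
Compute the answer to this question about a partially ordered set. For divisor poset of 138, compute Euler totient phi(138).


phi(n) = n * prod_{p|n} (1 - 1/p).
Prime divisors of 138: [2, 3, 23]
phi(138) = 138 * (1 - 1/2) * (1 - 1/3) * (1 - 1/23)
phi(138) = 44


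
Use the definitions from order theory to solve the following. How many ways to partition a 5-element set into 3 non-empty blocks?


S(n,k) = k*S(n-1,k) + S(n-1,k-1).
S(4,3) = 6, S(4,2) = 7
S(5,3) = 3*6 + 7 = 18 + 7
S(5,3) = 25


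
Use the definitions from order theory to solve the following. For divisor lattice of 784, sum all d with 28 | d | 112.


Interval [28,112] in divisors of 784: [28, 56, 112]
Sum = 196


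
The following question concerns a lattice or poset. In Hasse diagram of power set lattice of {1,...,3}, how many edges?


A cover relation a -< b holds when a < b with no c strictly between.
Cover relations:
  {} -< {1}
  {} -< {2}
  {} -< {3}
  {1} -< {1,2}
  {1} -< {1,3}
  {2} -< {1,2}
  {2} -< {2,3}
  {3} -< {1,3}
  ...4 more
Total: 12


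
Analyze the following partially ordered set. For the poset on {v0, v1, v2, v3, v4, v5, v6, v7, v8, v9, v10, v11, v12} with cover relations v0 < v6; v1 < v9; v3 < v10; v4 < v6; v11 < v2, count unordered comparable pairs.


A comparable pair {a,b} has a < b or b < a in the order.
Count unordered pairs where one element is strictly below the other.
Examples: {v0,v6}, {v1,v9}, {v2,v11}, {v3,v10}, ...
Total comparable pairs: 5


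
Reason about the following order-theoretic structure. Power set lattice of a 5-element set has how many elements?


Power set = 2^n.
2^5 = 32


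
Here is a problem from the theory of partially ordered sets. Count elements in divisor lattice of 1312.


Divisors of 1312: [1, 2, 4, 8, 16, 32, 41, 82, 164, 328, 656, 1312]
Count: 12


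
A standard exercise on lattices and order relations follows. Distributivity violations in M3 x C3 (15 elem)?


Distributive law: a ^ (b v c) = (a ^ b) v (a ^ c).
Check all 15^3 = 3375 ordered triples (a,b,c).
  e.g. a=(a1,0), b=(a2,0), c=(a3,0): lhs=(a1,0) != rhs=(0,0)
  e.g. a=(a1,0), b=(a2,0), c=(a3,1): lhs=(a1,0) != rhs=(0,0)
Total violating triples: 162


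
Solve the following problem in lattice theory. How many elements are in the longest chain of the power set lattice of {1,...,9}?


A chain is a totally ordered subset; we count the number of elements in a maximum chain.
Compute, for each element x, the size of the longest chain ending at x:
  {}: 1
  {1}: 2
  {2}: 2
  {3}: 2
  {4}: 2
  {5}: 2
  ...
A maximum chain: {} < {1} < {1,2} < {1,2,3} < {1,2,3,4} < {1,2,3,4,5} < {1,2,3,4,5,6} < {1,2,3,4,5,6,7} < {1,2,3,4,5,6,7,8} < {1,2,3,4,5,6,7,8,9}
Number of elements in the longest chain: 10


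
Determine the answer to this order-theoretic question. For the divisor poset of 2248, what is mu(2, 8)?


In a divisor lattice, mu(a,b) = mu(b/a) where mu is the classical Mobius function.
b/a = 8/2 = 4
Prime factorization of 4: primes [2]
4 is not squarefree, so mu(4) = 0


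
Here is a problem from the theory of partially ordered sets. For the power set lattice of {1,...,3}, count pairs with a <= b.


The order relation is {(a,b) : a <= b}, reflexive so it includes (a,a).
Examples: ({},{}), ({},{1,2}), ({},{1,2,3}), ({},{1,3}), ({},{1}), ...
Total ordered pairs: 27
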